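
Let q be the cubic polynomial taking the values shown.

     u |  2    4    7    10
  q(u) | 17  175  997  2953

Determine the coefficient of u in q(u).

-5

Write q(u) = au^3 + bu^2 + cu + d. Substituting each data point gives a linear system:
  8a + 4b + 2c + d = 17
  64a + 16b + 4c + d = 175
  343a + 49b + 7c + d = 997
  1000a + 100b + 10c + d = 2953
Solving the system yields a = 3, b = 0, c = -5, d = 3.
So q(u) = 3u³ - 5u + 3.
The coefficient of u is -5.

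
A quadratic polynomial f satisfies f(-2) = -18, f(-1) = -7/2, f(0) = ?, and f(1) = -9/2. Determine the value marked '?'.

1

On equispaced nodes a degree-2 polynomial has vanishing third forward difference, so
  - f(-2) + 3·f(-1) - 3·f(0) + f(1) = 0.
Substituting the known values and solving for f(0):
  -3·f(0) = -3
  f(0) = 1.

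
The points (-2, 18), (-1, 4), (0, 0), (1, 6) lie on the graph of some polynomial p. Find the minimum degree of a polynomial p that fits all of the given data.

2

Forward differences of the values at x = -2, -1, 0, 1:
  p  : 18  4  0  6
  Δ  : -14  -4  6
  Δ^2: 10  10
  Δ^3: 0
The second differences are constant (10) and nonzero, while all higher differences vanish, so the minimal degree is 2.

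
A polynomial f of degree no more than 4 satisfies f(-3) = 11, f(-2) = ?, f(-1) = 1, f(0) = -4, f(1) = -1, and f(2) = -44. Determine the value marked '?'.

20

The 5 known points determine the degree-4 polynomial uniquely.
Write f(t) = at^4 + bt^3 + ct^2 + dt + e. Substituting each data point gives a linear system:
  81a - 27b + 9c - 3d + e = 11
  a - b + c - d + e = 1
  e = -4
  a + b + c + d + e = -1
  16a + 8b + 4c + 2d + e = -44
Solving the system yields a = -2, b = -5, c = 6, d = 4, e = -4.
So f(t) = -2t⁴ - 5t³ + 6t² + 4t - 4.
Then f(-2) = 20.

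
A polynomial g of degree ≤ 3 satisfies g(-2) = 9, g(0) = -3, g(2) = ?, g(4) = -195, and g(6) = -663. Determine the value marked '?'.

-23

The 4 known points determine the degree-3 polynomial uniquely.
Write g(n) = an^3 + bn^2 + cn + d. Substituting each data point gives a linear system:
  -8a + 4b - 2c + d = 9
  d = -3
  64a + 16b + 4c + d = -195
  216a + 36b + 6c + d = -663
Solving the system yields a = -3, b = -1, c = 4, d = -3.
So g(n) = -3n^3 - n^2 + 4n - 3.
Then g(2) = -23.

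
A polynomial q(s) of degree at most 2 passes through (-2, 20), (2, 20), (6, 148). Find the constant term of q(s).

4

Write q(s) = as^2 + bs + c. Substituting each data point gives a linear system:
  4a - 2b + c = 20
  4a + 2b + c = 20
  36a + 6b + c = 148
Solving the system yields a = 4, b = 0, c = 4.
So q(s) = 4s^2 + 4.
The constant term is 4.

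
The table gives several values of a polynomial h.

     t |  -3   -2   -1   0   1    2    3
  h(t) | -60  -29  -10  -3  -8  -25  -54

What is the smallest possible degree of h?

2

Forward differences of the values at t = -3, -2, -1, 0, 1, 2, 3:
  h  : -60  -29  -10  -3  -8  -25  -54
  Δ  : 31  19  7  -5  -17  -29
  Δ^2: -12  -12  -12  -12  -12
  Δ^3: 0  0  0  0
  Δ^4: 0  0  0
  Δ^5: 0  0
  Δ^6: 0
The second differences are constant (-12) and nonzero, while all higher differences vanish, so the minimal degree is 2.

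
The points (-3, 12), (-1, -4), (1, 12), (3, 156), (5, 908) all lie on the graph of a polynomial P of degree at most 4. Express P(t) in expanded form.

P(t) = t^4 + 2t^3 + 6t + 3

Write P(t) = at^4 + bt^3 + ct^2 + dt + e. Substituting each data point gives a linear system:
  81a - 27b + 9c - 3d + e = 12
  a - b + c - d + e = -4
  a + b + c + d + e = 12
  81a + 27b + 9c + 3d + e = 156
  625a + 125b + 25c + 5d + e = 908
Solving the system yields a = 1, b = 2, c = 0, d = 6, e = 3.
So P(t) = t^4 + 2t^3 + 6t + 3.
Check: P(5) = 908. ✓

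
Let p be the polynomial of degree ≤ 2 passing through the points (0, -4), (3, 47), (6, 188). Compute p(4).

84

Forward differences of the values at s = 0, 3, 6:
  p  : -4  47  188
  Δ  : 51  141
  Δ^2: 90
The second differences are constant, confirming degree 2.
Interpolating (Newton forward form) and evaluating at s = 4 gives p(4) = 84.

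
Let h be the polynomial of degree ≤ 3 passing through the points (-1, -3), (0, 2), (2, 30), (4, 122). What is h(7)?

Using the Lagrange interpolation formula with nodes -1, 0, 2, 4:
  L_0(t) = t(t - 2)(t - 4) / -15
  L_1(t) = (t + 1)(t - 2)(t - 4) / 8
  L_2(t) = (t + 1)t(t - 4) / -12
  L_3(t) = (t + 1)t(t - 2) / 40
Then h(t) = -3·L_0(t) + 2·L_1(t) + 30·L_2(t) + 122·L_3(t).
Expanding and collecting terms gives h(t) = t³ + 2t² + 6t + 2.
Evaluating at t = 7: h(7) = 485.

485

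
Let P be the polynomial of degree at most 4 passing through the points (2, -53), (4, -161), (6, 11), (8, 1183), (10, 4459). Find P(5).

Forward differences of the values at t = 2, 4, 6, 8, 10:
  P  : -53  -161  11  1183  4459
  Δ  : -108  172  1172  3276
  Δ^2: 280  1000  2104
  Δ^3: 720  1104
  Δ^4: 384
The fourth differences are constant, confirming degree 4.
Interpolating (Newton forward form) and evaluating at t = 5 gives P(5) = -146.

-146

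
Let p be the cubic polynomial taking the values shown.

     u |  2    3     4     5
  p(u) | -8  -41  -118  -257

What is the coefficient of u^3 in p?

-3

Write p(u) = au^3 + bu^2 + cu + d. Substituting each data point gives a linear system:
  8a + 4b + 2c + d = -8
  27a + 9b + 3c + d = -41
  64a + 16b + 4c + d = -118
  125a + 25b + 5c + d = -257
Solving the system yields a = -3, b = 5, c = -1, d = -2.
So p(u) = -3u^3 + 5u^2 - u - 2.
The leading coefficient is -3.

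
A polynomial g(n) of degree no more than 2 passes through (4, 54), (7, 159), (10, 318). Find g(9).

259

Using the Lagrange interpolation formula with nodes 4, 7, 10:
  L_0(n) = (n - 7)(n - 10) / 18
  L_1(n) = (n - 4)(n - 10) / -9
  L_2(n) = (n - 4)(n - 7) / 18
Then g(n) = 54·L_0(n) + 159·L_1(n) + 318·L_2(n).
Expanding and collecting terms gives g(n) = 3n² + 2n - 2.
Evaluating at n = 9: g(9) = 259.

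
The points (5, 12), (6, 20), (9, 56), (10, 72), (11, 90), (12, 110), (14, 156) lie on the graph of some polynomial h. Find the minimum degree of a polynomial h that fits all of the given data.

Divided differences on the nodes 5, 6, 9, 10, 11, 12, 14:
  order 0: 12  20  56  72  90  110  156
  order 1: 8  12  16  18  20  23
  order 2: 1  1  1  1  1
  order 3: 0  0  0  0
  order 4: 0  0  0
  order 5: 0  0
  order 6: 0
The order-2 divided differences are all 1 (nonzero) and every higher order vanishes, so the data lies on a polynomial of degree exactly 2.

2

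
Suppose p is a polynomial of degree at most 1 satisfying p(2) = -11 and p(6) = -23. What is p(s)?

p(s) = -3s - 5

Write p(s) = as + b. Substituting each data point gives a linear system:
  2a + b = -11
  6a + b = -23
Solving the system yields a = -3, b = -5.
So p(s) = -3s - 5.
Check: p(6) = -23. ✓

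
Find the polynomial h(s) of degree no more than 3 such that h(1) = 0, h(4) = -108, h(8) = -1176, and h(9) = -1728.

Write h(s) = as^3 + bs^2 + cs + d. Substituting each data point gives a linear system:
  a + b + c + d = 0
  64a + 16b + 4c + d = -108
  512a + 64b + 8c + d = -1176
  729a + 81b + 9c + d = -1728
Solving the system yields a = -3, b = 6, c = -3, d = 0.
So h(s) = -3s³ + 6s² - 3s.
Check: h(1) = 0. ✓

h(s) = -3s^3 + 6s^2 - 3s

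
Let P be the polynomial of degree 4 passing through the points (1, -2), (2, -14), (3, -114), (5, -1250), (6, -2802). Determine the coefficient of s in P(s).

-5

Write P(s) = as^4 + bs^3 + cs^2 + ds + e. Substituting each data point gives a linear system:
  a + b + c + d + e = -2
  16a + 8b + 4c + 2d + e = -14
  81a + 27b + 9c + 3d + e = -114
  625a + 125b + 25c + 5d + e = -1250
  1296a + 216b + 36c + 6d + e = -2802
Solving the system yields a = -3, b = 5, c = 1, d = -5, e = 0.
So P(s) = -3s⁴ + 5s³ + s² - 5s.
The coefficient of s is -5.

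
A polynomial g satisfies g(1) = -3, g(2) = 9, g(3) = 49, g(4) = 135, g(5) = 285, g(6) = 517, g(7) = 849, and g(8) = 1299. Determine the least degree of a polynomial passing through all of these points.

Forward differences of the values at x = 1, 2, 3, 4, 5, 6, 7, 8:
  g  : -3  9  49  135  285  517  849  1299
  Δ  : 12  40  86  150  232  332  450
  Δ^2: 28  46  64  82  100  118
  Δ^3: 18  18  18  18  18
  Δ^4: 0  0  0  0
  Δ^5: 0  0  0
  Δ^6: 0  0
  Δ^7: 0
The third differences are constant (18) and nonzero, while all higher differences vanish, so the minimal degree is 3.

3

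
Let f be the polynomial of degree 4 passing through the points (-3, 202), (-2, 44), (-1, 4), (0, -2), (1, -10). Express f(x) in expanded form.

f(x) = 2x^4 - 2x^3 - 3x^2 - 5x - 2

Write f(x) = ax^4 + bx^3 + cx^2 + dx + e. Substituting each data point gives a linear system:
  81a - 27b + 9c - 3d + e = 202
  16a - 8b + 4c - 2d + e = 44
  a - b + c - d + e = 4
  e = -2
  a + b + c + d + e = -10
Solving the system yields a = 2, b = -2, c = -3, d = -5, e = -2.
So f(x) = 2x^4 - 2x^3 - 3x^2 - 5x - 2.
Check: f(-3) = 202. ✓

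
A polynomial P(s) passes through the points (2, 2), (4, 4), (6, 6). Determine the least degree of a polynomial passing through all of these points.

1

Forward differences of the values at s = 2, 4, 6:
  P  : 2  4  6
  Δ  : 2  2
  Δ^2: 0
The first differences are constant (2) and nonzero, while all higher differences vanish, so the minimal degree is 1.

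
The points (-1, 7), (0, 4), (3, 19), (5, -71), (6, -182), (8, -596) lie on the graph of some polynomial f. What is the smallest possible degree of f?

3

Divided differences on the nodes -1, 0, 3, 5, 6, 8:
  order 0: 7  4  19  -71  -182  -596
  order 1: -3  5  -45  -111  -207
  order 2: 2  -10  -22  -32
  order 3: -2  -2  -2
  order 4: 0  0
  order 5: 0
The order-3 divided differences are all -2 (nonzero) and every higher order vanishes, so the data lies on a polynomial of degree exactly 3.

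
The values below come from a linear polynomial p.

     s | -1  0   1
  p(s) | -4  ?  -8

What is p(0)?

-6

The 2 known points determine the degree-1 polynomial uniquely.
Write p(s) = as + b. Substituting each data point gives a linear system:
  -a + b = -4
  a + b = -8
Solving the system yields a = -2, b = -6.
So p(s) = -2s - 6.
Then p(0) = -6.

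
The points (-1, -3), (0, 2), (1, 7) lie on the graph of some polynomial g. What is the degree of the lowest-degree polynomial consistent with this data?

Forward differences of the values at t = -1, 0, 1:
  g  : -3  2  7
  Δ  : 5  5
  Δ^2: 0
The first differences are constant (5) and nonzero, while all higher differences vanish, so the minimal degree is 1.

1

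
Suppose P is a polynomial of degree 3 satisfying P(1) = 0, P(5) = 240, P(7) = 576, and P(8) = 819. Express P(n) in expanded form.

Using the Lagrange interpolation formula with nodes 1, 5, 7, 8:
  L_0(n) = (n - 5)(n - 7)(n - 8) / -168
  L_1(n) = (n - 1)(n - 7)(n - 8) / 24
  L_2(n) = (n - 1)(n - 5)(n - 8) / -12
  L_3(n) = (n - 1)(n - 5)(n - 7) / 21
Then P(n) = 0·L_0(n) + 240·L_1(n) + 576·L_2(n) + 819·L_3(n).
Expanding and collecting terms gives P(n) = n^3 + 5n^2 - n - 5.
Check: P(8) = 819. ✓

P(n) = n^3 + 5n^2 - n - 5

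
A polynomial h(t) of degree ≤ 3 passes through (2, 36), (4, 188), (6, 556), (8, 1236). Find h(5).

Write h(t) = at^3 + bt^2 + ct + d. Substituting each data point gives a linear system:
  8a + 4b + 2c + d = 36
  64a + 16b + 4c + d = 188
  216a + 36b + 6c + d = 556
  512a + 64b + 8c + d = 1236
Solving the system yields a = 2, b = 3, c = 2, d = 4.
So h(t) = 2t^3 + 3t^2 + 2t + 4.
Then h(5) = 339.

339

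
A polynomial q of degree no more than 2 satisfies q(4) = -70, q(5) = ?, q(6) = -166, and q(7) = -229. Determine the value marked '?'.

-113

On equispaced nodes a degree-2 polynomial has vanishing third forward difference, so
  - q(4) + 3·q(5) - 3·q(6) + q(7) = 0.
Substituting the known values and solving for q(5):
  3·q(5) = -339
  q(5) = -113.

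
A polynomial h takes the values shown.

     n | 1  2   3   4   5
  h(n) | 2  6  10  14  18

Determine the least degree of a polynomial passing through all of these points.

Forward differences of the values at n = 1, 2, 3, 4, 5:
  h  : 2  6  10  14  18
  Δ  : 4  4  4  4
  Δ^2: 0  0  0
  Δ^3: 0  0
  Δ^4: 0
The first differences are constant (4) and nonzero, while all higher differences vanish, so the minimal degree is 1.

1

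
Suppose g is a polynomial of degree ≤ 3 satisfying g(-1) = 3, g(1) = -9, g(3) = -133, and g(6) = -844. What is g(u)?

g(u) = -3u^3 - 5u^2 - 3u + 2

Write g(u) = au^3 + bu^2 + cu + d. Substituting each data point gives a linear system:
  -a + b - c + d = 3
  a + b + c + d = -9
  27a + 9b + 3c + d = -133
  216a + 36b + 6c + d = -844
Solving the system yields a = -3, b = -5, c = -3, d = 2.
So g(u) = -3u³ - 5u² - 3u + 2.
Check: g(6) = -844. ✓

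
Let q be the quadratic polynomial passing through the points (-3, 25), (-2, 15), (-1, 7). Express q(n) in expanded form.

Write q(n) = an^2 + bn + c. Substituting each data point gives a linear system:
  9a - 3b + c = 25
  4a - 2b + c = 15
  a - b + c = 7
Solving the system yields a = 1, b = -5, c = 1.
So q(n) = n² - 5n + 1.
Check: q(-1) = 7. ✓

q(n) = n^2 - 5n + 1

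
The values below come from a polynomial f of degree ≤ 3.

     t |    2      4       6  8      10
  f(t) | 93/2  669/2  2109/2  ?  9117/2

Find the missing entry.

On equispaced nodes a degree-3 polynomial has vanishing fourth forward difference, so
  f(2) - 4·f(4) + 6·f(6) - 4·f(8) + f(10) = 0.
Substituting the known values and solving for f(8):
  -4·f(8) = -9594
  f(8) = 4797/2.

4797/2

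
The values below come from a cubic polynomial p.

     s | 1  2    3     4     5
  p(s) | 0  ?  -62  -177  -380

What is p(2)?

The 4 known points determine the degree-3 polynomial uniquely.
Write p(s) = as^3 + bs^2 + cs + d. Substituting each data point gives a linear system:
  a + b + c + d = 0
  27a + 9b + 3c + d = -62
  64a + 16b + 4c + d = -177
  125a + 25b + 5c + d = -380
Solving the system yields a = -4, b = 4, c = 5, d = -5.
So p(s) = -4s^3 + 4s^2 + 5s - 5.
Then p(2) = -11.

-11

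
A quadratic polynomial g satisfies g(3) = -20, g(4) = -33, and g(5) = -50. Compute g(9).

-158

Forward differences of the values at n = 3, 4, 5:
  g  : -20  -33  -50
  Δ  : -13  -17
  Δ^2: -4
The second differences are constant, confirming degree 2.
Interpolating (Newton forward form) and evaluating at n = 9 gives g(9) = -158.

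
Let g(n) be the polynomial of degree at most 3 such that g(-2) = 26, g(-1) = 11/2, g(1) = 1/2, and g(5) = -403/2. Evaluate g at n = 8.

Write g(n) = an^3 + bn^2 + cn + d. Substituting each data point gives a linear system:
  -8a + 4b - 2c + d = 26
  -a + b - c + d = 11/2
  a + b + c + d = 1/2
  125a + 25b + 5c + d = -403/2
Solving the system yields a = -2, b = 2, c = -1/2, d = 1.
So g(n) = -2n^3 + 2n^2 - (1/2)n + 1.
Then g(8) = -899.

-899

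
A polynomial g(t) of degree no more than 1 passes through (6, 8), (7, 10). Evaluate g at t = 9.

14

Using the Lagrange interpolation formula with nodes 6, 7:
  L_0(t) = (t - 7) / -1
  L_1(t) = (t - 6) / 1
Then g(t) = 8·L_0(t) + 10·L_1(t).
Expanding and collecting terms gives g(t) = 2t - 4.
Evaluating at t = 9: g(9) = 14.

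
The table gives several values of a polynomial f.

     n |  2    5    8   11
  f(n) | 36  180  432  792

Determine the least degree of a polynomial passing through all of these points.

Forward differences of the values at n = 2, 5, 8, 11:
  f  : 36  180  432  792
  Δ  : 144  252  360
  Δ^2: 108  108
  Δ^3: 0
The second differences are constant (108) and nonzero, while all higher differences vanish, so the minimal degree is 2.

2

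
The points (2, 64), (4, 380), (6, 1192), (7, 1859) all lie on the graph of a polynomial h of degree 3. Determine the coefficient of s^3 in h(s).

5

Write h(s) = as^3 + bs^2 + cs + d. Substituting each data point gives a linear system:
  8a + 4b + 2c + d = 64
  64a + 16b + 4c + d = 380
  216a + 36b + 6c + d = 1192
  343a + 49b + 7c + d = 1859
Solving the system yields a = 5, b = 2, c = 6, d = 4.
So h(s) = 5s^3 + 2s^2 + 6s + 4.
The leading coefficient is 5.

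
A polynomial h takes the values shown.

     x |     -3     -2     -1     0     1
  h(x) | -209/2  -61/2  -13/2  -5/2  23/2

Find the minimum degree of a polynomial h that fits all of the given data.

Forward differences of the values at x = -3, -2, -1, 0, 1:
  h  : -209/2  -61/2  -13/2  -5/2  23/2
  Δ  : 74  24  4  14
  Δ^2: -50  -20  10
  Δ^3: 30  30
  Δ^4: 0
The third differences are constant (30) and nonzero, while all higher differences vanish, so the minimal degree is 3.

3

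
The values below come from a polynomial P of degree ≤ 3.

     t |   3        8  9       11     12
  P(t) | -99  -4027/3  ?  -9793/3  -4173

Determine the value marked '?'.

-1861

The 4 known points determine the degree-3 polynomial uniquely.
Write P(t) = at^3 + bt^2 + ct + d. Substituting each data point gives a linear system:
  27a + 9b + 3c + d = -99
  512a + 64b + 8c + d = -4027/3
  1331a + 121b + 11c + d = -9793/3
  1728a + 144b + 12c + d = -4173
Solving the system yields a = -2, b = -5, c = 1/3, d = -1.
So P(t) = -2t^3 - 5t^2 + (1/3)t - 1.
Then P(9) = -1861.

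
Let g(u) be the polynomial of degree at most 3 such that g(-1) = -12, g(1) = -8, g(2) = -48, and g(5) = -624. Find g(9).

Write g(u) = au^3 + bu^2 + cu + d. Substituting each data point gives a linear system:
  -a + b - c + d = -12
  a + b + c + d = -8
  8a + 4b + 2c + d = -48
  125a + 25b + 5c + d = -624
Solving the system yields a = -4, b = -6, c = 6, d = -4.
So g(u) = -4u^3 - 6u^2 + 6u - 4.
Then g(9) = -3352.

-3352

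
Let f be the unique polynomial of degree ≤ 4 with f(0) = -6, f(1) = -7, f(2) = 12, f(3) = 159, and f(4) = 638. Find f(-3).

Forward differences of the values at s = 0, 1, 2, 3, 4:
  f  : -6  -7  12  159  638
  Δ  : -1  19  147  479
  Δ^2: 20  128  332
  Δ^3: 108  204
  Δ^4: 96
The fourth differences are constant, confirming degree 4.
Interpolating (Newton forward form) and evaluating at s = -3 gives f(-3) = 477.

477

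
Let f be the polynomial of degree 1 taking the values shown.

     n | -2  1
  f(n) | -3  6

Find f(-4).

Using the Lagrange interpolation formula with nodes -2, 1:
  L_0(n) = (n - 1) / -3
  L_1(n) = (n + 2) / 3
Then f(n) = -3·L_0(n) + 6·L_1(n).
Expanding and collecting terms gives f(n) = 3n + 3.
Evaluating at n = -4: f(-4) = -9.

-9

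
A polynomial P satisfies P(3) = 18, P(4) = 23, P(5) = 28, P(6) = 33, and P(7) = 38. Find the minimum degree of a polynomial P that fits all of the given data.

Forward differences of the values at t = 3, 4, 5, 6, 7:
  P  : 18  23  28  33  38
  Δ  : 5  5  5  5
  Δ^2: 0  0  0
  Δ^3: 0  0
  Δ^4: 0
The first differences are constant (5) and nonzero, while all higher differences vanish, so the minimal degree is 1.

1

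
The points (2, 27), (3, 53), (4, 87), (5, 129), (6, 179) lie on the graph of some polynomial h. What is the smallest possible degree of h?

Forward differences of the values at n = 2, 3, 4, 5, 6:
  h  : 27  53  87  129  179
  Δ  : 26  34  42  50
  Δ^2: 8  8  8
  Δ^3: 0  0
  Δ^4: 0
The second differences are constant (8) and nonzero, while all higher differences vanish, so the minimal degree is 2.

2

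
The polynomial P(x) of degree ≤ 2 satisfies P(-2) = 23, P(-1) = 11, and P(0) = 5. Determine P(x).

Write P(x) = ax^2 + bx + c. Substituting each data point gives a linear system:
  4a - 2b + c = 23
  a - b + c = 11
  c = 5
Solving the system yields a = 3, b = -3, c = 5.
So P(x) = 3x^2 - 3x + 5.
Check: P(0) = 5. ✓

P(x) = 3x^2 - 3x + 5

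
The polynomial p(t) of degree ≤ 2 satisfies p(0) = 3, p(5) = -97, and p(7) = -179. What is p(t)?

Write p(t) = at^2 + bt + c. Substituting each data point gives a linear system:
  c = 3
  25a + 5b + c = -97
  49a + 7b + c = -179
Solving the system yields a = -3, b = -5, c = 3.
So p(t) = -3t^2 - 5t + 3.
Check: p(7) = -179. ✓

p(t) = -3t^2 - 5t + 3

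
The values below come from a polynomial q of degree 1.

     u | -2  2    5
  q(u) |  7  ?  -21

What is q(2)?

The 2 known points determine the degree-1 polynomial uniquely.
Write q(u) = au + b. Substituting each data point gives a linear system:
  -2a + b = 7
  5a + b = -21
Solving the system yields a = -4, b = -1.
So q(u) = -4u - 1.
Then q(2) = -9.

-9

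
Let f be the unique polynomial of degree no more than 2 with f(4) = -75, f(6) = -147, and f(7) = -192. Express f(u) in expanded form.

f(u) = -3u^2 - 6u - 3

Using the Lagrange interpolation formula with nodes 4, 6, 7:
  L_0(u) = (u - 6)(u - 7) / 6
  L_1(u) = (u - 4)(u - 7) / -2
  L_2(u) = (u - 4)(u - 6) / 3
Then f(u) = -75·L_0(u) - 147·L_1(u) - 192·L_2(u).
Expanding and collecting terms gives f(u) = -3u^2 - 6u - 3.
Check: f(7) = -192. ✓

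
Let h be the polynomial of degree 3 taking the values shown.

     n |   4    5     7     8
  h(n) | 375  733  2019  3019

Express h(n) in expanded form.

h(n) = 6n^3 - n^2 + n + 3

Using the Lagrange interpolation formula with nodes 4, 5, 7, 8:
  L_0(n) = (n - 5)(n - 7)(n - 8) / -12
  L_1(n) = (n - 4)(n - 7)(n - 8) / 6
  L_2(n) = (n - 4)(n - 5)(n - 8) / -6
  L_3(n) = (n - 4)(n - 5)(n - 7) / 12
Then h(n) = 375·L_0(n) + 733·L_1(n) + 2019·L_2(n) + 3019·L_3(n).
Expanding and collecting terms gives h(n) = 6n^3 - n^2 + n + 3.
Check: h(7) = 2019. ✓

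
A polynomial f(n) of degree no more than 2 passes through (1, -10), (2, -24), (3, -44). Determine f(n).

f(n) = -3n^2 - 5n - 2

Write f(n) = an^2 + bn + c. Substituting each data point gives a linear system:
  a + b + c = -10
  4a + 2b + c = -24
  9a + 3b + c = -44
Solving the system yields a = -3, b = -5, c = -2.
So f(n) = -3n^2 - 5n - 2.
Check: f(1) = -10. ✓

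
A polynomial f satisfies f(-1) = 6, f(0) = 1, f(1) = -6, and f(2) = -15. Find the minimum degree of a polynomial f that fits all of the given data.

Forward differences of the values at u = -1, 0, 1, 2:
  f  : 6  1  -6  -15
  Δ  : -5  -7  -9
  Δ^2: -2  -2
  Δ^3: 0
The second differences are constant (-2) and nonzero, while all higher differences vanish, so the minimal degree is 2.

2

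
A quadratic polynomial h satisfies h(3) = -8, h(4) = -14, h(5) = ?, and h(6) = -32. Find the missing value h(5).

-22

On equispaced nodes a degree-2 polynomial has vanishing third forward difference, so
  - h(3) + 3·h(4) - 3·h(5) + h(6) = 0.
Substituting the known values and solving for h(5):
  -3·h(5) = 66
  h(5) = -22.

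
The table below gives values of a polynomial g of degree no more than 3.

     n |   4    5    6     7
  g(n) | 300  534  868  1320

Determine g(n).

Write g(n) = an^3 + bn^2 + cn + d. Substituting each data point gives a linear system:
  64a + 16b + 4c + d = 300
  125a + 25b + 5c + d = 534
  216a + 36b + 6c + d = 868
  343a + 49b + 7c + d = 1320
Solving the system yields a = 3, b = 5, c = 6, d = 4.
So g(n) = 3n^3 + 5n^2 + 6n + 4.
Check: g(5) = 534. ✓

g(n) = 3n^3 + 5n^2 + 6n + 4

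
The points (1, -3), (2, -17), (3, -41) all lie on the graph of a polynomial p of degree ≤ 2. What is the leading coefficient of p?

Write p(u) = au^2 + bu + c. Substituting each data point gives a linear system:
  a + b + c = -3
  4a + 2b + c = -17
  9a + 3b + c = -41
Solving the system yields a = -5, b = 1, c = 1.
So p(u) = -5u^2 + u + 1.
The leading coefficient is -5.

-5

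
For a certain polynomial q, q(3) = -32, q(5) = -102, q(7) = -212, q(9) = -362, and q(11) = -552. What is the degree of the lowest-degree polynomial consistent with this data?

2

Forward differences of the values at t = 3, 5, 7, 9, 11:
  q  : -32  -102  -212  -362  -552
  Δ  : -70  -110  -150  -190
  Δ^2: -40  -40  -40
  Δ^3: 0  0
  Δ^4: 0
The second differences are constant (-40) and nonzero, while all higher differences vanish, so the minimal degree is 2.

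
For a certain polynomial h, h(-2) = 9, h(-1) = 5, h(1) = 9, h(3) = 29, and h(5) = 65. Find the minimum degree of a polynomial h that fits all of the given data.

2

Divided differences on the nodes -2, -1, 1, 3, 5:
  order 0: 9  5  9  29  65
  order 1: -4  2  10  18
  order 2: 2  2  2
  order 3: 0  0
  order 4: 0
The order-2 divided differences are all 2 (nonzero) and every higher order vanishes, so the data lies on a polynomial of degree exactly 2.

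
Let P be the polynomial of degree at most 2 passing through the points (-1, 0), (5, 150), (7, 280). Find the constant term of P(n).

Write P(n) = an^2 + bn + c. Substituting each data point gives a linear system:
  a - b + c = 0
  25a + 5b + c = 150
  49a + 7b + c = 280
Solving the system yields a = 5, b = 5, c = 0.
So P(n) = 5n^2 + 5n.
The constant term is 0.

0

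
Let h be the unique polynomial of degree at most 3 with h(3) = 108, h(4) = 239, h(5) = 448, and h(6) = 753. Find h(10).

3293

Write h(u) = au^3 + bu^2 + cu + d. Substituting each data point gives a linear system:
  27a + 9b + 3c + d = 108
  64a + 16b + 4c + d = 239
  125a + 25b + 5c + d = 448
  216a + 36b + 6c + d = 753
Solving the system yields a = 3, b = 3, c = -1, d = 3.
So h(u) = 3u³ + 3u² - u + 3.
Then h(10) = 3293.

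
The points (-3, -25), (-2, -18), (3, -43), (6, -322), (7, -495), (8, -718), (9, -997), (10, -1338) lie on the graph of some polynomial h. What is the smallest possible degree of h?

3

Divided differences on the nodes -3, -2, 3, 6, 7, 8, 9, 10:
  order 0: -25  -18  -43  -322  -495  -718  -997  -1338
  order 1: 7  -5  -93  -173  -223  -279  -341
  order 2: -2  -11  -20  -25  -28  -31
  order 3: -1  -1  -1  -1  -1
  order 4: 0  0  0  0
  order 5: 0  0  0
  order 6: 0  0
  order 7: 0
The order-3 divided differences are all -1 (nonzero) and every higher order vanishes, so the data lies on a polynomial of degree exactly 3.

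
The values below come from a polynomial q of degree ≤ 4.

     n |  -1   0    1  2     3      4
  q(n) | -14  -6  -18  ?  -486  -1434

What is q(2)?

The 5 known points determine the degree-4 polynomial uniquely.
Write q(n) = an^4 + bn^3 + cn^2 + dn + e. Substituting each data point gives a linear system:
  a - b + c - d + e = -14
  e = -6
  a + b + c + d + e = -18
  81a + 27b + 9c + 3d + e = -486
  256a + 64b + 16c + 4d + e = -1434
Solving the system yields a = -5, b = -1, c = -5, d = -1, e = -6.
So q(n) = -5n^4 - n^3 - 5n^2 - n - 6.
Then q(2) = -116.

-116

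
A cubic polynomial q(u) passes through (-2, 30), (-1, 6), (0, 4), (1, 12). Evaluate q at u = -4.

192

Forward differences of the values at u = -2, -1, 0, 1:
  q  : 30  6  4  12
  Δ  : -24  -2  8
  Δ^2: 22  10
  Δ^3: -12
The third differences are constant, confirming degree 3.
Interpolating (Newton forward form) and evaluating at u = -4 gives q(-4) = 192.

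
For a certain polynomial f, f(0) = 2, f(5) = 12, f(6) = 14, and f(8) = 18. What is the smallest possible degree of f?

1

Divided differences on the nodes 0, 5, 6, 8:
  order 0: 2  12  14  18
  order 1: 2  2  2
  order 2: 0  0
  order 3: 0
The order-1 divided differences are all 2 (nonzero) and every higher order vanishes, so the data lies on a polynomial of degree exactly 1.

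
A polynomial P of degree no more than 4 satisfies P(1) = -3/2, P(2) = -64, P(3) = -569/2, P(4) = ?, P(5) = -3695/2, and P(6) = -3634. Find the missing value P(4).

The 5 known points determine the degree-4 polynomial uniquely.
Write P(n) = an^4 + bn^3 + cn^2 + dn + e. Substituting each data point gives a linear system:
  a + b + c + d + e = -3/2
  16a + 8b + 4c + 2d + e = -64
  81a + 27b + 9c + 3d + e = -569/2
  625a + 125b + 25c + 5d + e = -3695/2
  1296a + 216b + 36c + 6d + e = -3634
Solving the system yields a = -2, b = -5, c = 1, d = -1/2, e = 5.
So P(n) = -2n⁴ - 5n³ + n² - (1/2)n + 5.
Then P(4) = -813.

-813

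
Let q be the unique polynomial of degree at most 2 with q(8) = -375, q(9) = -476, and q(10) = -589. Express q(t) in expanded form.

Write q(t) = at^2 + bt + c. Substituting each data point gives a linear system:
  64a + 8b + c = -375
  81a + 9b + c = -476
  100a + 10b + c = -589
Solving the system yields a = -6, b = 1, c = 1.
So q(t) = -6t^2 + t + 1.
Check: q(8) = -375. ✓

q(t) = -6t^2 + t + 1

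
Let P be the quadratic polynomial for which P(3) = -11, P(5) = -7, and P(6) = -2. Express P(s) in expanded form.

P(s) = s^2 - 6s - 2

Write P(s) = as^2 + bs + c. Substituting each data point gives a linear system:
  9a + 3b + c = -11
  25a + 5b + c = -7
  36a + 6b + c = -2
Solving the system yields a = 1, b = -6, c = -2.
So P(s) = s^2 - 6s - 2.
Check: P(6) = -2. ✓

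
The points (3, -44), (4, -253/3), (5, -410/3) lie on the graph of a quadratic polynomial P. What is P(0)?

5

Using the Lagrange interpolation formula with nodes 3, 4, 5:
  L_0(s) = (s - 4)(s - 5) / 2
  L_1(s) = (s - 3)(s - 5) / -1
  L_2(s) = (s - 3)(s - 4) / 2
Then P(s) = -44·L_0(s) - 253/3·L_1(s) - 410/3·L_2(s).
Expanding and collecting terms gives P(s) = -6s^2 + (5/3)s + 5.
Evaluating at s = 0: P(0) = 5.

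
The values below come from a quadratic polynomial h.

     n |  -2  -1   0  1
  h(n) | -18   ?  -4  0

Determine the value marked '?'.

-10

The 3 known points determine the degree-2 polynomial uniquely.
Write h(n) = an^2 + bn + c. Substituting each data point gives a linear system:
  4a - 2b + c = -18
  c = -4
  a + b + c = 0
Solving the system yields a = -1, b = 5, c = -4.
So h(n) = -n² + 5n - 4.
Then h(-1) = -10.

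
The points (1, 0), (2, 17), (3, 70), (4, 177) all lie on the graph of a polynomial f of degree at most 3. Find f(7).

1002

Using the Lagrange interpolation formula with nodes 1, 2, 3, 4:
  L_0(n) = (n - 2)(n - 3)(n - 4) / -6
  L_1(n) = (n - 1)(n - 3)(n - 4) / 2
  L_2(n) = (n - 1)(n - 2)(n - 4) / -2
  L_3(n) = (n - 1)(n - 2)(n - 3) / 6
Then f(n) = 0·L_0(n) + 17·L_1(n) + 70·L_2(n) + 177·L_3(n).
Expanding and collecting terms gives f(n) = 3n³ - 4n + 1.
Evaluating at n = 7: f(7) = 1002.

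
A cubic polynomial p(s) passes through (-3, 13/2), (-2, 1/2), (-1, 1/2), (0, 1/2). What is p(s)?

p(s) = -s^3 - 3s^2 - 2s + 1/2

Using the Lagrange interpolation formula with nodes -3, -2, -1, 0:
  L_0(s) = (s + 2)(s + 1)s / -6
  L_1(s) = (s + 3)(s + 1)s / 2
  L_2(s) = (s + 3)(s + 2)s / -2
  L_3(s) = (s + 3)(s + 2)(s + 1) / 6
Then p(s) = 13/2·L_0(s) + 1/2·L_1(s) + 1/2·L_2(s) + 1/2·L_3(s).
Expanding and collecting terms gives p(s) = -s^3 - 3s^2 - 2s + 1/2.
Check: p(0) = 1/2. ✓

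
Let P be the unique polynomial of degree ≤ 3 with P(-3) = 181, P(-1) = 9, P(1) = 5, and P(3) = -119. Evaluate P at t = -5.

Forward differences of the values at t = -3, -1, 1, 3:
  P  : 181  9  5  -119
  Δ  : -172  -4  -124
  Δ^2: 168  -120
  Δ^3: -288
The third differences are constant, confirming degree 3.
Interpolating (Newton forward form) and evaluating at t = -5 gives P(-5) = 809.

809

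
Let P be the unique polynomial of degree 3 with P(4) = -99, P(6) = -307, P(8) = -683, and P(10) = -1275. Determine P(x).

P(x) = -x^3 - 3x^2 + 2x + 5

Write P(x) = ax^3 + bx^2 + cx + d. Substituting each data point gives a linear system:
  64a + 16b + 4c + d = -99
  216a + 36b + 6c + d = -307
  512a + 64b + 8c + d = -683
  1000a + 100b + 10c + d = -1275
Solving the system yields a = -1, b = -3, c = 2, d = 5.
So P(x) = -x^3 - 3x^2 + 2x + 5.
Check: P(6) = -307. ✓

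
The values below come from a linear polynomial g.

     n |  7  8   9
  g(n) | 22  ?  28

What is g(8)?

The 2 known points determine the degree-1 polynomial uniquely.
Write g(n) = an + b. Substituting each data point gives a linear system:
  7a + b = 22
  9a + b = 28
Solving the system yields a = 3, b = 1.
So g(n) = 3n + 1.
Then g(8) = 25.

25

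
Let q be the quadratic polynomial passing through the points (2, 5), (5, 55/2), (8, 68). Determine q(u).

q(u) = u^2 + (1/2)u

Using the Lagrange interpolation formula with nodes 2, 5, 8:
  L_0(u) = (u - 5)(u - 8) / 18
  L_1(u) = (u - 2)(u - 8) / -9
  L_2(u) = (u - 2)(u - 5) / 18
Then q(u) = 5·L_0(u) + 55/2·L_1(u) + 68·L_2(u).
Expanding and collecting terms gives q(u) = u^2 + (1/2)u.
Check: q(2) = 5. ✓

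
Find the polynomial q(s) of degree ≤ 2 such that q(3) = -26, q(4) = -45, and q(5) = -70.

Using the Lagrange interpolation formula with nodes 3, 4, 5:
  L_0(s) = (s - 4)(s - 5) / 2
  L_1(s) = (s - 3)(s - 5) / -1
  L_2(s) = (s - 3)(s - 4) / 2
Then q(s) = -26·L_0(s) - 45·L_1(s) - 70·L_2(s).
Expanding and collecting terms gives q(s) = -3s^2 + 2s - 5.
Check: q(4) = -45. ✓

q(s) = -3s^2 + 2s - 5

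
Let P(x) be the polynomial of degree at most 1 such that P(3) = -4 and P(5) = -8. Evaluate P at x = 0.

2

Write P(x) = ax + b. Substituting each data point gives a linear system:
  3a + b = -4
  5a + b = -8
Solving the system yields a = -2, b = 2.
So P(x) = -2x + 2.
Then P(0) = 2.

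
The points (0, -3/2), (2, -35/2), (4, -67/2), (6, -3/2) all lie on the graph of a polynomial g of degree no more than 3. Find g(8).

253/2

Write g(x) = ax^3 + bx^2 + cx + d. Substituting each data point gives a linear system:
  d = -3/2
  8a + 4b + 2c + d = -35/2
  64a + 16b + 4c + d = -67/2
  216a + 36b + 6c + d = -3/2
Solving the system yields a = 1, b = -6, c = 0, d = -3/2.
So g(x) = x³ - 6x² - 3/2.
Then g(8) = 253/2.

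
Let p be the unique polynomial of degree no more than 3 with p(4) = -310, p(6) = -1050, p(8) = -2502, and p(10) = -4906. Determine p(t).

Using the Lagrange interpolation formula with nodes 4, 6, 8, 10:
  L_0(t) = (t - 6)(t - 8)(t - 10) / -48
  L_1(t) = (t - 4)(t - 8)(t - 10) / 16
  L_2(t) = (t - 4)(t - 6)(t - 10) / -16
  L_3(t) = (t - 4)(t - 6)(t - 8) / 48
Then p(t) = -310·L_0(t) - 1050·L_1(t) - 2502·L_2(t) - 4906·L_3(t).
Expanding and collecting terms gives p(t) = -5t^3 + t^2 - 6.
Check: p(6) = -1050. ✓

p(t) = -5t^3 + t^2 - 6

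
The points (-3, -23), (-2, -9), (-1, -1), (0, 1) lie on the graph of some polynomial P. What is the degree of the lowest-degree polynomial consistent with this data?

2

Forward differences of the values at x = -3, -2, -1, 0:
  P  : -23  -9  -1  1
  Δ  : 14  8  2
  Δ^2: -6  -6
  Δ^3: 0
The second differences are constant (-6) and nonzero, while all higher differences vanish, so the minimal degree is 2.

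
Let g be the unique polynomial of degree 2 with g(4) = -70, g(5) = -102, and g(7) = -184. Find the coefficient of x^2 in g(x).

-3

Write g(x) = ax^2 + bx + c. Substituting each data point gives a linear system:
  16a + 4b + c = -70
  25a + 5b + c = -102
  49a + 7b + c = -184
Solving the system yields a = -3, b = -5, c = -2.
So g(x) = -3x^2 - 5x - 2.
The leading coefficient is -3.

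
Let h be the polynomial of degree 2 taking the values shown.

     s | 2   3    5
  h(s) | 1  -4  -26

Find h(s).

h(s) = -2s^2 + 5s - 1

Write h(s) = as^2 + bs + c. Substituting each data point gives a linear system:
  4a + 2b + c = 1
  9a + 3b + c = -4
  25a + 5b + c = -26
Solving the system yields a = -2, b = 5, c = -1.
So h(s) = -2s^2 + 5s - 1.
Check: h(5) = -26. ✓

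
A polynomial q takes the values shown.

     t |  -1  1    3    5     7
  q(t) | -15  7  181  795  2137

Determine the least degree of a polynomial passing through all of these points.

3

Forward differences of the values at t = -1, 1, 3, 5, 7:
  q  : -15  7  181  795  2137
  Δ  : 22  174  614  1342
  Δ^2: 152  440  728
  Δ^3: 288  288
  Δ^4: 0
The third differences are constant (288) and nonzero, while all higher differences vanish, so the minimal degree is 3.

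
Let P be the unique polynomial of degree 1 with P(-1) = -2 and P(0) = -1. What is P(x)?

P(x) = x - 1

Write P(x) = ax + b. Substituting each data point gives a linear system:
  -a + b = -2
  b = -1
Solving the system yields a = 1, b = -1.
So P(x) = x - 1.
Check: P(-1) = -2. ✓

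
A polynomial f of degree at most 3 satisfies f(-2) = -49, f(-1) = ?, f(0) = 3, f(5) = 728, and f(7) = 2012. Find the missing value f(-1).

The 4 known points determine the degree-3 polynomial uniquely.
Write f(n) = an^3 + bn^2 + cn + d. Substituting each data point gives a linear system:
  -8a + 4b - 2c + d = -49
  d = 3
  125a + 25b + 5c + d = 728
  343a + 49b + 7c + d = 2012
Solving the system yields a = 6, b = -1, c = 0, d = 3.
So f(n) = 6n^3 - n^2 + 3.
Then f(-1) = -4.

-4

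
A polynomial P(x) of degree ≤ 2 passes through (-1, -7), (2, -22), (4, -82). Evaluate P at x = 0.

Write P(x) = ax^2 + bx + c. Substituting each data point gives a linear system:
  a - b + c = -7
  4a + 2b + c = -22
  16a + 4b + c = -82
Solving the system yields a = -5, b = 0, c = -2.
So P(x) = -5x^2 - 2.
Then P(0) = -2.

-2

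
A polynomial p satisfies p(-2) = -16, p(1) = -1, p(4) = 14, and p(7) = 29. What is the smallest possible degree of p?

1

Forward differences of the values at x = -2, 1, 4, 7:
  p  : -16  -1  14  29
  Δ  : 15  15  15
  Δ^2: 0  0
  Δ^3: 0
The first differences are constant (15) and nonzero, while all higher differences vanish, so the minimal degree is 1.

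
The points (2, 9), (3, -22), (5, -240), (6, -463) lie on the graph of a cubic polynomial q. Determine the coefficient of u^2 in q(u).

Write q(u) = au^3 + bu^2 + cu + d. Substituting each data point gives a linear system:
  8a + 4b + 2c + d = 9
  27a + 9b + 3c + d = -22
  125a + 25b + 5c + d = -240
  216a + 36b + 6c + d = -463
Solving the system yields a = -3, b = 4, c = 6, d = 5.
So q(u) = -3u^3 + 4u^2 + 6u + 5.
The coefficient of u^2 is 4.

4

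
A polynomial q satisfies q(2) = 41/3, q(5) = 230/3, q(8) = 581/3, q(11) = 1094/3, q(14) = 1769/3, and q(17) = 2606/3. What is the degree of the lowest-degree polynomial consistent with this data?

2

Forward differences of the values at s = 2, 5, 8, 11, 14, 17:
  q  : 41/3  230/3  581/3  1094/3  1769/3  2606/3
  Δ  : 63  117  171  225  279
  Δ^2: 54  54  54  54
  Δ^3: 0  0  0
  Δ^4: 0  0
  Δ^5: 0
The second differences are constant (54) and nonzero, while all higher differences vanish, so the minimal degree is 2.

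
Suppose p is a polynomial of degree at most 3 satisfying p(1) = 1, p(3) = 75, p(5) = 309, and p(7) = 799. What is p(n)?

p(n) = 2n^3 + 2n^2 + 3n - 6

Using the Lagrange interpolation formula with nodes 1, 3, 5, 7:
  L_0(n) = (n - 3)(n - 5)(n - 7) / -48
  L_1(n) = (n - 1)(n - 5)(n - 7) / 16
  L_2(n) = (n - 1)(n - 3)(n - 7) / -16
  L_3(n) = (n - 1)(n - 3)(n - 5) / 48
Then p(n) = 1·L_0(n) + 75·L_1(n) + 309·L_2(n) + 799·L_3(n).
Expanding and collecting terms gives p(n) = 2n^3 + 2n^2 + 3n - 6.
Check: p(5) = 309. ✓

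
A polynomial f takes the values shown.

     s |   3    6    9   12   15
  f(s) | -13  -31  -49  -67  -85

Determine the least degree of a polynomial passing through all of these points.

1

Forward differences of the values at s = 3, 6, 9, 12, 15:
  f  : -13  -31  -49  -67  -85
  Δ  : -18  -18  -18  -18
  Δ^2: 0  0  0
  Δ^3: 0  0
  Δ^4: 0
The first differences are constant (-18) and nonzero, while all higher differences vanish, so the minimal degree is 1.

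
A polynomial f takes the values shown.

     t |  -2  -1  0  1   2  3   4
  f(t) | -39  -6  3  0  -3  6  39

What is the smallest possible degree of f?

Forward differences of the values at t = -2, -1, 0, 1, 2, 3, 4:
  f  : -39  -6  3  0  -3  6  39
  Δ  : 33  9  -3  -3  9  33
  Δ^2: -24  -12  0  12  24
  Δ^3: 12  12  12  12
  Δ^4: 0  0  0
  Δ^5: 0  0
  Δ^6: 0
The third differences are constant (12) and nonzero, while all higher differences vanish, so the minimal degree is 3.

3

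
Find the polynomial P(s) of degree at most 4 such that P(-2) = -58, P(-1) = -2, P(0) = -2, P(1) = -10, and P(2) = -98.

P(s) = -5s^4 - 2s^3 + s^2 - 2s - 2

Write P(s) = as^4 + bs^3 + cs^2 + ds + e. Substituting each data point gives a linear system:
  16a - 8b + 4c - 2d + e = -58
  a - b + c - d + e = -2
  e = -2
  a + b + c + d + e = -10
  16a + 8b + 4c + 2d + e = -98
Solving the system yields a = -5, b = -2, c = 1, d = -2, e = -2.
So P(s) = -5s^4 - 2s^3 + s^2 - 2s - 2.
Check: P(-1) = -2. ✓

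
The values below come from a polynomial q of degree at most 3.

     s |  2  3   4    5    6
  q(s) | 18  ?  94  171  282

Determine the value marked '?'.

45

The 4 known points determine the degree-3 polynomial uniquely.
Write q(s) = as^3 + bs^2 + cs + d. Substituting each data point gives a linear system:
  8a + 4b + 2c + d = 18
  64a + 16b + 4c + d = 94
  125a + 25b + 5c + d = 171
  216a + 36b + 6c + d = 282
Solving the system yields a = 1, b = 2, c = -2, d = 6.
So q(s) = s³ + 2s² - 2s + 6.
Then q(3) = 45.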